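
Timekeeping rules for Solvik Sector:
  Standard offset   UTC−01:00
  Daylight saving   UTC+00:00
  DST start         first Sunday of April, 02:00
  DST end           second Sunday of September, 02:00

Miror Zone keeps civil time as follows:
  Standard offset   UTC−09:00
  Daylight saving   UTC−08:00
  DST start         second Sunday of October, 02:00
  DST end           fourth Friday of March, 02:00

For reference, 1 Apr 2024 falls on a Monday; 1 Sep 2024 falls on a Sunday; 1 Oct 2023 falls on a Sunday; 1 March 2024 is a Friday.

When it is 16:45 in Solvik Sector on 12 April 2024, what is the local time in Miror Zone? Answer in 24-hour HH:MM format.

1 April 2024 is a Monday, so the first Sunday is April 7.
1 September 2024 is a Sunday, so the first Sunday is September 1 and the second is September 8.
12 April 2024 falls between 7 April and 8 September, so daylight saving is in effect and Solvik Sector is at UTC+00:00.
16:45 Solvik Sector − 0h = 16:45 UTC.
1 October 2023 is a Sunday, so the first Sunday is October 1 and the second is October 8.
1 March 2024 is a Friday, so the first Friday is March 1 and the fourth is March 22.
At the standard offset (UTC−09:00), 16:45 UTC − 9h = 07:45 Miror Zone standard time.
The standard-time date in Miror Zone, 12 April 2024, does not fall between 8 October 2023 and 22 March 2024, so daylight saving is not in effect and Miror Zone is at UTC−09:00.
16:45 UTC − 9h = 07:45 Miror Zone.

07:45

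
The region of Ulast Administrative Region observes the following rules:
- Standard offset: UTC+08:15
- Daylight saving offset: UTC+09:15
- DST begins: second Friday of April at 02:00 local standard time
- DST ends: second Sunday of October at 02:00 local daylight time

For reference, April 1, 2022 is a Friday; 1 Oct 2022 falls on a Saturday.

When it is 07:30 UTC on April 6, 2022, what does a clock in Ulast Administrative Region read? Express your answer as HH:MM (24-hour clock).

15:45

1 April 2022 is a Friday, so the first Friday is April 1 and the second is April 8.
1 October 2022 is a Saturday, so the first Sunday is October 2 and the second is October 9.
At the standard offset (UTC+08:15), 07:30 UTC + 8h15m = 15:45 Ulast Administrative Region standard time.
Daylight saving runs 8 April – 9 October; the standard-time date in Ulast Administrative Region, April 6, 2022, is outside that window, so Ulast Administrative Region is on standard time at UTC+08:15.
07:30 UTC + 8h15m = 15:45 local.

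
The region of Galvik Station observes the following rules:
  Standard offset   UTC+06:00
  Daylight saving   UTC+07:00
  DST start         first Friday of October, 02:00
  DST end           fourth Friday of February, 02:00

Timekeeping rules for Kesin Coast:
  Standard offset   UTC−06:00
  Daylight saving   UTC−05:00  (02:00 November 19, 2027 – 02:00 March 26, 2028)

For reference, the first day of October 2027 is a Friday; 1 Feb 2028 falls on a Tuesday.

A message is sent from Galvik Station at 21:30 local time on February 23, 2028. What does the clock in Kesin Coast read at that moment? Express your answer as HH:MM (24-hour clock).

09:30

1 October 2027 is a Friday, so the first Friday is October 1.
1 February 2028 is a Tuesday, so the first Friday is February 4 and the fourth is February 25.
February 23, 2028 falls between 1 October 2027 and 25 February 2028, so daylight saving is in effect and Galvik Station is at UTC+07:00.
21:30 Galvik Station − 7h = 14:30 UTC.
At the standard offset (UTC−06:00), 14:30 UTC − 6h = 08:30 Kesin Coast standard time.
The standard-time date in Kesin Coast, February 23, 2028, lies within the daylight-saving period (19 November 2027 – 26 March 2028), so Kesin Coast is on daylight time, UTC−05:00.
14:30 UTC − 5h = 09:30 Kesin Coast.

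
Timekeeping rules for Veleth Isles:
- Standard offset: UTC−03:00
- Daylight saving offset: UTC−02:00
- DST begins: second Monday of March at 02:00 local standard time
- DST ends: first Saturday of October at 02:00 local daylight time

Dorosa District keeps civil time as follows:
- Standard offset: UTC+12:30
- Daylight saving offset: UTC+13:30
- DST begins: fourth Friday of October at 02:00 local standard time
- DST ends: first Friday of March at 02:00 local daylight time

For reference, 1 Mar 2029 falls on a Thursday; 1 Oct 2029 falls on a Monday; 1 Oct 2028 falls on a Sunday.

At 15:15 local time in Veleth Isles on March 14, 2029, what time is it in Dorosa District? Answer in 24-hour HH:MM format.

1 March 2029 is a Thursday, so the first Monday is March 5 and the second is March 12.
1 October 2029 is a Monday, so the first Saturday is October 6.
March 14, 2029 falls between 12 March and 6 October, so daylight saving is in effect and Veleth Isles is at UTC−02:00.
15:15 Veleth Isles + 2h = 17:15 UTC.
1 October 2028 is a Sunday, so the first Friday is October 6 and the fourth is October 27.
1 March 2029 is a Thursday, so the first Friday is March 2.
At the standard offset (UTC+12:30), 17:15 UTC + 12h30m = 05:45 Dorosa District standard time (rolling into the next day, 15 March 2029).
The standard-time date in Dorosa District, March 15, 2029, does not fall between 27 October 2028 and 2 March 2029, so daylight saving is not in effect and Dorosa District is at UTC+12:30.
17:15 UTC + 12h30m = 05:45 Dorosa District (rolling into the next day, 15 March 2029).

05:45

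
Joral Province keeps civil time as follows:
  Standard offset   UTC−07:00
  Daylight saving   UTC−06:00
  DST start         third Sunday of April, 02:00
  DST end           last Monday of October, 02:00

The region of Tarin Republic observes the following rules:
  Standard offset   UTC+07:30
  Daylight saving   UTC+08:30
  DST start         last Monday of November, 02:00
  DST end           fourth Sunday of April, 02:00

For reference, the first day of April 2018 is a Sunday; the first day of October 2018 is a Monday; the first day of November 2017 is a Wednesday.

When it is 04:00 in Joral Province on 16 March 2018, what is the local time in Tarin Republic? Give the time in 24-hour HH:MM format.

19:30

1 April 2018 is a Sunday, so the first Sunday is April 1 and the third is April 15.
1 October 2018 is a Monday, so Mondays fall on 1, 8, 15, 22, 29; the last is October 29.
16 March 2018 is outside the daylight-saving period (15 April – 29 October), so Joral Province is on standard time, UTC−07:00.
04:00 Joral Province + 7h = 11:00 UTC.
1 November 2017 is a Wednesday, so Mondays fall on 6, 13, 20, 27; the last is November 27.
1 April 2018 is a Sunday, so the first Sunday is April 1 and the fourth is April 22.
At the standard offset (UTC+07:30), 11:00 UTC + 7h30m = 18:30 Tarin Republic standard time.
The standard-time date in Tarin Republic, 16 March 2018, falls between 27 November 2017 and 22 April 2018, so daylight saving is in effect and Tarin Republic is at UTC+08:30.
11:00 UTC + 8h30m = 19:30 Tarin Republic.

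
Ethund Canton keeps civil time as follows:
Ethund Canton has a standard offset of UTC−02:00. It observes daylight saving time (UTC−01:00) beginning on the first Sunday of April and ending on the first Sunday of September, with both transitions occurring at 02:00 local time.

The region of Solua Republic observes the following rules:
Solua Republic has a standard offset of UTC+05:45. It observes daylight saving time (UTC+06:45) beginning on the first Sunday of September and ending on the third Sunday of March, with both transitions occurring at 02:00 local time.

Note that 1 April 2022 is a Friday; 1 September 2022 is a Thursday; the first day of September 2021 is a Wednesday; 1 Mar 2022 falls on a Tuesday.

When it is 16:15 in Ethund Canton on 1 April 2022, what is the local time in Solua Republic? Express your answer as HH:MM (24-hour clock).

1 April 2022 is a Friday, so the first Sunday is April 3.
1 September 2022 is a Thursday, so the first Sunday is September 4.
1 April 2022 is outside the daylight-saving period (3 April – 4 September), so Ethund Canton is on standard time, UTC−02:00.
16:15 Ethund Canton + 2h = 18:15 UTC.
1 September 2021 is a Wednesday, so the first Sunday is September 5.
1 March 2022 is a Tuesday, so the first Sunday is March 6 and the third is March 20.
At the standard offset (UTC+05:45), 18:15 UTC + 5h45m = 00:00 Solua Republic standard time (rolling into the next day, 2 April 2022).
The standard-time date in Solua Republic, 2 April 2022, does not fall between 5 September 2021 and 20 March 2022, so daylight saving is not in effect and Solua Republic is at UTC+05:45.
18:15 UTC + 5h45m = 00:00 Solua Republic (rolling into the next day, 2 April 2022).

00:00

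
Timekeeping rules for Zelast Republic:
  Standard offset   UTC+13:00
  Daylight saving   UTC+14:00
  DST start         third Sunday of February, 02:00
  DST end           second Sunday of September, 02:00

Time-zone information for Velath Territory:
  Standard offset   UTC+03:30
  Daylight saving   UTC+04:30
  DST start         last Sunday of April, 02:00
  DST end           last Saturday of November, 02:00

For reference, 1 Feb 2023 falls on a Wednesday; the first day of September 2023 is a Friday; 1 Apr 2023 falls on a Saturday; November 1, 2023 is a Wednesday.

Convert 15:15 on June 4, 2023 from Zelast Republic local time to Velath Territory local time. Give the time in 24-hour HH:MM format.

05:45

1 February 2023 is a Wednesday, so the first Sunday is February 5 and the third is February 19.
1 September 2023 is a Friday, so the first Sunday is September 3 and the second is September 10.
June 4, 2023 lies within the daylight-saving period (19 February – 10 September), so Zelast Republic is on daylight time, UTC+14:00.
15:15 Zelast Republic − 14h = 01:15 UTC.
1 April 2023 is a Saturday, so Sundays fall on 2, 9, 16, 23, 30; the last is April 30.
1 November 2023 is a Wednesday, so Saturdays fall on 4, 11, 18, 25; the last is November 25.
At the standard offset (UTC+03:30), 01:15 UTC + 3h30m = 04:45 Velath Territory standard time.
Daylight saving runs 30 April – 25 November; the standard-time date in Velath Territory, June 4, 2023, is inside that window, so Velath Territory is at UTC+04:30.
01:15 UTC + 4h30m = 05:45 Velath Territory.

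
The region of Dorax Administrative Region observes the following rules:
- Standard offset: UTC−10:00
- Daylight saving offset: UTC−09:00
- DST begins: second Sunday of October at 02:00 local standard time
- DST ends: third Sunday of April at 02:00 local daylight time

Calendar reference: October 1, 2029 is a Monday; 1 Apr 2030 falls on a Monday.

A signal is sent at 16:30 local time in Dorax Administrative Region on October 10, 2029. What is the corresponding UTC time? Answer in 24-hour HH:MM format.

1 October 2029 is a Monday, so the first Sunday is October 7 and the second is October 14.
1 April 2030 is a Monday, so the first Sunday is April 7 and the third is April 21.
October 10, 2029 is outside the daylight-saving period (14 October 2029 – 21 April 2030), so Dorax Administrative Region is on standard time, UTC−10:00.
16:30 local + 10h = 02:30 UTC (rolling into the next day, 11 October 2029).

02:30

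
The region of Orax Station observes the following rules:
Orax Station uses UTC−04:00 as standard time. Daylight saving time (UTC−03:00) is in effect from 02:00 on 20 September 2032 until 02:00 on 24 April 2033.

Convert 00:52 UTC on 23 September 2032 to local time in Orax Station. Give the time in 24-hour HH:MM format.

21:52

At the standard offset (UTC−04:00), 00:52 UTC − 4h = 20:52 Orax Station standard time (rolling into the previous day, 22 September 2032).
The standard-time date in Orax Station, 22 September 2032, lies within the daylight-saving period (20 September 2032 – 24 April 2033), so Orax Station is on daylight time, UTC−03:00.
00:52 UTC − 3h = 21:52 local (rolling into the previous day, 22 September 2032).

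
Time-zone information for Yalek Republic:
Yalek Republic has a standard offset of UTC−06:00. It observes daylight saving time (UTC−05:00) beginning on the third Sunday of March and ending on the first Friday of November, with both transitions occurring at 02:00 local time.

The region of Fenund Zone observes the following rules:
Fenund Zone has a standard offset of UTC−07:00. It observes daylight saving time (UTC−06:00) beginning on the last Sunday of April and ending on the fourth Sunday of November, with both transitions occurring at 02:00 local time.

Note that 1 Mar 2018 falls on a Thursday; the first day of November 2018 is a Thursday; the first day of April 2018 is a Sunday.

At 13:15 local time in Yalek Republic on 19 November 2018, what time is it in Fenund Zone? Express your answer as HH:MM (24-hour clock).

13:15

1 March 2018 is a Thursday, so the first Sunday is March 4 and the third is March 18.
1 November 2018 is a Thursday, so the first Friday is November 2.
Daylight saving runs 18 March – 2 November; 19 November 2018 is outside that window, so Yalek Republic is on standard time at UTC−06:00.
13:15 Yalek Republic + 6h = 19:15 UTC.
1 April 2018 is a Sunday, so Sundays fall on 1, 8, 15, 22, 29; the last is April 29.
1 November 2018 is a Thursday, so the first Sunday is November 4 and the fourth is November 25.
At the standard offset (UTC−07:00), 19:15 UTC − 7h = 12:15 Fenund Zone standard time.
The standard-time date in Fenund Zone, 19 November 2018, falls between 29 April and 25 November, so daylight saving is in effect and Fenund Zone is at UTC−06:00.
19:15 UTC − 6h = 13:15 Fenund Zone.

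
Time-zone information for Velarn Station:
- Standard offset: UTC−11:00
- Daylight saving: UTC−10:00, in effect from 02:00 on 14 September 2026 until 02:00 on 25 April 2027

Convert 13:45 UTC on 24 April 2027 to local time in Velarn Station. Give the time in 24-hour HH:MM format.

At the standard offset (UTC−11:00), 13:45 UTC − 11h = 02:45 Velarn Station standard time.
Daylight saving runs 14 September 2026 – 25 April 2027; the standard-time date in Velarn Station, 24 April 2027, is inside that window, so Velarn Station is at UTC−10:00.
13:45 UTC − 10h = 03:45 local.

03:45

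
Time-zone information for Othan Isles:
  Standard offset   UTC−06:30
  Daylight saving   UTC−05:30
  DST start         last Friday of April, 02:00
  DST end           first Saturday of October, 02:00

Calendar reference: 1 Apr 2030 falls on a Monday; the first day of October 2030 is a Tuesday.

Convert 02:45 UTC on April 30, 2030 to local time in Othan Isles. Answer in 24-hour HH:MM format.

1 April 2030 is a Monday, so Fridays fall on 5, 12, 19, 26; the last is April 26.
1 October 2030 is a Tuesday, so the first Saturday is October 5.
At the standard offset (UTC−06:30), 02:45 UTC − 6h30m = 20:15 Othan Isles standard time (rolling into the previous day, 29 April 2030).
The standard-time date in Othan Isles, April 29, 2030, falls between 26 April and 5 October, so daylight saving is in effect and Othan Isles is at UTC−05:30.
02:45 UTC − 5h30m = 21:15 local (rolling into the previous day, 29 April 2030).

21:15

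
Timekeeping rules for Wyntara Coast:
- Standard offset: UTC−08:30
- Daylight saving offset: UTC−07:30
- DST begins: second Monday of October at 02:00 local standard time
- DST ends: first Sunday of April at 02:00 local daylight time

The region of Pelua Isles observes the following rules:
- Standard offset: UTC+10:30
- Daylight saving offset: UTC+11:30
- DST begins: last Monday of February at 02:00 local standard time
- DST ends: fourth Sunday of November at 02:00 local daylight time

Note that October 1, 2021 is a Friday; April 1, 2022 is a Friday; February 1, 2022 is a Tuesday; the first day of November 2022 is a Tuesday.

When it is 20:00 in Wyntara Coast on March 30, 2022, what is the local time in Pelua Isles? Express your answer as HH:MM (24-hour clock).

1 October 2021 is a Friday, so the first Monday is October 4 and the second is October 11.
1 April 2022 is a Friday, so the first Sunday is April 3.
Daylight saving runs 11 October 2021 – 3 April 2022; March 30, 2022 is inside that window, so Wyntara Coast is at UTC−07:30.
20:00 Wyntara Coast + 7h30m = 03:30 UTC (rolling into the next day, 31 March 2022).
1 February 2022 is a Tuesday, so Mondays fall on 7, 14, 21, 28; the last is February 28.
1 November 2022 is a Tuesday, so the first Sunday is November 6 and the fourth is November 27.
At the standard offset (UTC+10:30), 03:30 UTC + 10h30m = 14:00 Pelua Isles standard time.
The standard-time date in Pelua Isles, March 31, 2022, falls between 28 February and 27 November, so daylight saving is in effect and Pelua Isles is at UTC+11:30.
03:30 UTC + 11h30m = 15:00 Pelua Isles.

15:00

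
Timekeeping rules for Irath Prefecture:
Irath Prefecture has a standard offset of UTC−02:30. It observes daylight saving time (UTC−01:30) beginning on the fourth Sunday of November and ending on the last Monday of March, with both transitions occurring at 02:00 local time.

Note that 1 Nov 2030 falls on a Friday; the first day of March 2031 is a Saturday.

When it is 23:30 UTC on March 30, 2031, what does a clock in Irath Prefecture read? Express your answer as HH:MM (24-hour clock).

22:00

1 November 2030 is a Friday, so the first Sunday is November 3 and the fourth is November 24.
1 March 2031 is a Saturday, so Mondays fall on 3, 10, 17, 24, 31; the last is March 31.
At the standard offset (UTC−02:30), 23:30 UTC − 2h30m = 21:00 Irath Prefecture standard time.
The standard-time date in Irath Prefecture, March 30, 2031, falls between 24 November 2030 and 31 March 2031, so daylight saving is in effect and Irath Prefecture is at UTC−01:30.
23:30 UTC − 1h30m = 22:00 local.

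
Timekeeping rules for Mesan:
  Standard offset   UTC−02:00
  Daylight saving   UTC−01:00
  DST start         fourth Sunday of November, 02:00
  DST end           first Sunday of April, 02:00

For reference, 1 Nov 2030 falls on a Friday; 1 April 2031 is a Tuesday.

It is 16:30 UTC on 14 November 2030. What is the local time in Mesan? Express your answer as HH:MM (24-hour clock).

1 November 2030 is a Friday, so the first Sunday is November 3 and the fourth is November 24.
1 April 2031 is a Tuesday, so the first Sunday is April 6.
At the standard offset (UTC−02:00), 16:30 UTC − 2h = 14:30 Mesan standard time.
Daylight saving runs 24 November 2030 – 6 April 2031; the standard-time date in Mesan, 14 November 2030, is outside that window, so Mesan is on standard time at UTC−02:00.
16:30 UTC − 2h = 14:30 local.

14:30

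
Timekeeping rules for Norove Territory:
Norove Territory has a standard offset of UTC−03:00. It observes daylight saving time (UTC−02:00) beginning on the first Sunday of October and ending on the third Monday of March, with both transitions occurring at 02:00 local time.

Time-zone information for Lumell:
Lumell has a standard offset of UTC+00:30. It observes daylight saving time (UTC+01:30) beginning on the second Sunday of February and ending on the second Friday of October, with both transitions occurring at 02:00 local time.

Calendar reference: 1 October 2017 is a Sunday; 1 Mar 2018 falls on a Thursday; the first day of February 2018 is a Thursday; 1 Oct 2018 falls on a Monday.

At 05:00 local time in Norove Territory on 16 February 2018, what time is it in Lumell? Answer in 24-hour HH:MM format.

08:30

1 October 2017 is a Sunday, so the first Sunday is October 1.
1 March 2018 is a Thursday, so the first Monday is March 5 and the third is March 19.
Daylight saving runs 1 October 2017 – 19 March 2018; 16 February 2018 is inside that window, so Norove Territory is at UTC−02:00.
05:00 Norove Territory + 2h = 07:00 UTC.
1 February 2018 is a Thursday, so the first Sunday is February 4 and the second is February 11.
1 October 2018 is a Monday, so the first Friday is October 5 and the second is October 12.
At the standard offset (UTC+00:30), 07:00 UTC + 0h30m = 07:30 Lumell standard time.
The standard-time date in Lumell, 16 February 2018, falls between 11 February and 12 October, so daylight saving is in effect and Lumell is at UTC+01:30.
07:00 UTC + 1h30m = 08:30 Lumell.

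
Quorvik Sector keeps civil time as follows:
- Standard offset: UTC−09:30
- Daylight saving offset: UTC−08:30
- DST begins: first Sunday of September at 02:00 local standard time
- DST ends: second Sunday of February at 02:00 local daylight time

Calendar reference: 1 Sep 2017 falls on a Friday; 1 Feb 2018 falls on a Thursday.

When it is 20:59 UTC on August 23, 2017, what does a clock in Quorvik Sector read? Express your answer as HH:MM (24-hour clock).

1 September 2017 is a Friday, so the first Sunday is September 3.
1 February 2018 is a Thursday, so the first Sunday is February 4 and the second is February 11.
At the standard offset (UTC−09:30), 20:59 UTC − 9h30m = 11:29 Quorvik Sector standard time.
The standard-time date in Quorvik Sector, August 23, 2017, does not fall between 3 September 2017 and 11 February 2018, so daylight saving is not in effect and Quorvik Sector is at UTC−09:30.
20:59 UTC − 9h30m = 11:29 local.

11:29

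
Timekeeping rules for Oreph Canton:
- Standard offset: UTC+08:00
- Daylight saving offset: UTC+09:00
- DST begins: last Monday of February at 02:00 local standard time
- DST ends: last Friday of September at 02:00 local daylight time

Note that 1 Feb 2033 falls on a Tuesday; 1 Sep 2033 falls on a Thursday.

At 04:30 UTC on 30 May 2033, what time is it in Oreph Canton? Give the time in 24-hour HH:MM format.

13:30

1 February 2033 is a Tuesday, so Mondays fall on 7, 14, 21, 28; the last is February 28.
1 September 2033 is a Thursday, so Fridays fall on 2, 9, 16, 23, 30; the last is September 30.
At the standard offset (UTC+08:00), 04:30 UTC + 8h = 12:30 Oreph Canton standard time.
The standard-time date in Oreph Canton, 30 May 2033, falls between 28 February and 30 September, so daylight saving is in effect and Oreph Canton is at UTC+09:00.
04:30 UTC + 9h = 13:30 local.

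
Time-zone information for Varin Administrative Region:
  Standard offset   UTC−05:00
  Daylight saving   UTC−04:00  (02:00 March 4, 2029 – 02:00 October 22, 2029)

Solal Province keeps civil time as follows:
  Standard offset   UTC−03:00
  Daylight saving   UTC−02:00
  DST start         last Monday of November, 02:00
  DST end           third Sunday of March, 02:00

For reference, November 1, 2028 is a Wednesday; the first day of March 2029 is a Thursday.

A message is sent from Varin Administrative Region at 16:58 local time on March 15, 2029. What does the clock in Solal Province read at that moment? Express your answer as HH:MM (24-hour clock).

Daylight saving runs 4 March – 22 October; March 15, 2029 is inside that window, so Varin Administrative Region is at UTC−04:00.
16:58 Varin Administrative Region + 4h = 20:58 UTC.
1 November 2028 is a Wednesday, so Mondays fall on 6, 13, 20, 27; the last is November 27.
1 March 2029 is a Thursday, so the first Sunday is March 4 and the third is March 18.
At the standard offset (UTC−03:00), 20:58 UTC − 3h = 17:58 Solal Province standard time.
The standard-time date in Solal Province, March 15, 2029, lies within the daylight-saving period (27 November 2028 – 18 March 2029), so Solal Province is on daylight time, UTC−02:00.
20:58 UTC − 2h = 18:58 Solal Province.

18:58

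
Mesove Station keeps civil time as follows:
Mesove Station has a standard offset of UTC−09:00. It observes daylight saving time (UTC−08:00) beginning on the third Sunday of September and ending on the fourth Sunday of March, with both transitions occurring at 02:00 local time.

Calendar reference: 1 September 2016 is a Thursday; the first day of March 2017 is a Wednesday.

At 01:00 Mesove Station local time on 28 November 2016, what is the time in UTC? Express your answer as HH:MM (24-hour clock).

09:00

1 September 2016 is a Thursday, so the first Sunday is September 4 and the third is September 18.
1 March 2017 is a Wednesday, so the first Sunday is March 5 and the fourth is March 26.
28 November 2016 lies within the daylight-saving period (18 September 2016 – 26 March 2017), so Mesove Station is on daylight time, UTC−08:00.
01:00 local + 8h = 09:00 UTC.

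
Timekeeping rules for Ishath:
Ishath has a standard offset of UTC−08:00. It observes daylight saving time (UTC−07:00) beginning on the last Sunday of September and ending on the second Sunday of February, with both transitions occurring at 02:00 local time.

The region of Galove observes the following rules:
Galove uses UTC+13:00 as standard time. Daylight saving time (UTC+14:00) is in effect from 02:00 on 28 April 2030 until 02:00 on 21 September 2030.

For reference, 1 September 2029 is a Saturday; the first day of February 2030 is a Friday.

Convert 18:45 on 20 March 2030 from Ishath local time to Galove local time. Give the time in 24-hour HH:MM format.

15:45

1 September 2029 is a Saturday, so Sundays fall on 2, 9, 16, 23, 30; the last is September 30.
1 February 2030 is a Friday, so the first Sunday is February 3 and the second is February 10.
Daylight saving runs 30 September 2029 – 10 February 2030; 20 March 2030 is outside that window, so Ishath is on standard time at UTC−08:00.
18:45 Ishath + 8h = 02:45 UTC (rolling into the next day, 21 March 2030).
At the standard offset (UTC+13:00), 02:45 UTC + 13h = 15:45 Galove standard time.
The standard-time date in Galove, 21 March 2030, does not fall between 28 April and 21 September, so daylight saving is not in effect and Galove is at UTC+13:00.
02:45 UTC + 13h = 15:45 Galove.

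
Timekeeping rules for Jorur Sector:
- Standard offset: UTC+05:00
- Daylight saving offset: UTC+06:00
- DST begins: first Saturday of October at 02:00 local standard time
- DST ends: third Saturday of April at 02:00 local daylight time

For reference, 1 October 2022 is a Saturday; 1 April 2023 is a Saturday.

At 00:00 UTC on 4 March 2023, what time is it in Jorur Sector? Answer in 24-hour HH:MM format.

06:00

1 October 2022 is a Saturday, so the first Saturday is October 1.
1 April 2023 is a Saturday, so the first Saturday is April 1 and the third is April 15.
At the standard offset (UTC+05:00), 00:00 UTC + 5h = 05:00 Jorur Sector standard time.
Daylight saving runs 1 October 2022 – 15 April 2023; the standard-time date in Jorur Sector, 4 March 2023, is inside that window, so Jorur Sector is at UTC+06:00.
00:00 UTC + 6h = 06:00 local.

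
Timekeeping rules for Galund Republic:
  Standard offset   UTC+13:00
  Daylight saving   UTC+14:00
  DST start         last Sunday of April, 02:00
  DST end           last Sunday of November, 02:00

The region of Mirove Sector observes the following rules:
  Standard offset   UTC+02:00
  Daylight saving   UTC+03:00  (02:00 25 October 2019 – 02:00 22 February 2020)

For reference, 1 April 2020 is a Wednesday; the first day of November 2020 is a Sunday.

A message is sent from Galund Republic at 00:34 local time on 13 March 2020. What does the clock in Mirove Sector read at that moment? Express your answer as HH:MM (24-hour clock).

13:34

1 April 2020 is a Wednesday, so Sundays fall on 5, 12, 19, 26; the last is April 26.
1 November 2020 is a Sunday, so Sundays fall on 1, 8, 15, 22, 29; the last is November 29.
13 March 2020 is outside the daylight-saving period (26 April – 29 November), so Galund Republic is on standard time, UTC+13:00.
00:34 Galund Republic − 13h = 11:34 UTC (rolling into the previous day, 12 March 2020).
At the standard offset (UTC+02:00), 11:34 UTC + 2h = 13:34 Mirove Sector standard time.
The standard-time date in Mirove Sector, 12 March 2020, is outside the daylight-saving period (25 October 2019 – 22 February 2020), so Mirove Sector is on standard time, UTC+02:00.
11:34 UTC + 2h = 13:34 Mirove Sector.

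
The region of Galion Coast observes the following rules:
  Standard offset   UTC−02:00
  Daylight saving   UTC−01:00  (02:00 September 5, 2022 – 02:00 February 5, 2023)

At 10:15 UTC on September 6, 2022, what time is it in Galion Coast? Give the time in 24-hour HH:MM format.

09:15

At the standard offset (UTC−02:00), 10:15 UTC − 2h = 08:15 Galion Coast standard time.
The standard-time date in Galion Coast, September 6, 2022, lies within the daylight-saving period (5 September 2022 – 5 February 2023), so Galion Coast is on daylight time, UTC−01:00.
10:15 UTC − 1h = 09:15 local.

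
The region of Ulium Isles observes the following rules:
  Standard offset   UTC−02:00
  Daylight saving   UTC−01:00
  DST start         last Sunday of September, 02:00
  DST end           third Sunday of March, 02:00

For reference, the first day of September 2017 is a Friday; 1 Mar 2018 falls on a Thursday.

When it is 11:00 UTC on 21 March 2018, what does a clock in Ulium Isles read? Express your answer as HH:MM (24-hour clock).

1 September 2017 is a Friday, so Sundays fall on 3, 10, 17, 24; the last is September 24.
1 March 2018 is a Thursday, so the first Sunday is March 4 and the third is March 18.
At the standard offset (UTC−02:00), 11:00 UTC − 2h = 09:00 Ulium Isles standard time.
The standard-time date in Ulium Isles, 21 March 2018, is outside the daylight-saving period (24 September 2017 – 18 March 2018), so Ulium Isles is on standard time, UTC−02:00.
11:00 UTC − 2h = 09:00 local.

09:00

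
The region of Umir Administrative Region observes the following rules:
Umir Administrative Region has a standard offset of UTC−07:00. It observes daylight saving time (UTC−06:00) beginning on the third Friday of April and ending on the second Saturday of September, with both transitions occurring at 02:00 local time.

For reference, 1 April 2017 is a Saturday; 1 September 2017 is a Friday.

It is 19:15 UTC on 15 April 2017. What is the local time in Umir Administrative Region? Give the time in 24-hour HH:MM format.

1 April 2017 is a Saturday, so the first Friday is April 7 and the third is April 21.
1 September 2017 is a Friday, so the first Saturday is September 2 and the second is September 9.
At the standard offset (UTC−07:00), 19:15 UTC − 7h = 12:15 Umir Administrative Region standard time.
The standard-time date in Umir Administrative Region, 15 April 2017, is outside the daylight-saving period (21 April – 9 September), so Umir Administrative Region is on standard time, UTC−07:00.
19:15 UTC − 7h = 12:15 local.

12:15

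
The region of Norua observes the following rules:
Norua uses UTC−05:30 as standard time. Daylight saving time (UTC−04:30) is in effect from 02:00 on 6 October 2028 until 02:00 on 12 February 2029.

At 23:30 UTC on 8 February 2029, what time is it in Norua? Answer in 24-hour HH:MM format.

At the standard offset (UTC−05:30), 23:30 UTC − 5h30m = 18:00 Norua standard time.
Daylight saving runs 6 October 2028 – 12 February 2029; the standard-time date in Norua, 8 February 2029, is inside that window, so Norua is at UTC−04:30.
23:30 UTC − 4h30m = 19:00 local.

19:00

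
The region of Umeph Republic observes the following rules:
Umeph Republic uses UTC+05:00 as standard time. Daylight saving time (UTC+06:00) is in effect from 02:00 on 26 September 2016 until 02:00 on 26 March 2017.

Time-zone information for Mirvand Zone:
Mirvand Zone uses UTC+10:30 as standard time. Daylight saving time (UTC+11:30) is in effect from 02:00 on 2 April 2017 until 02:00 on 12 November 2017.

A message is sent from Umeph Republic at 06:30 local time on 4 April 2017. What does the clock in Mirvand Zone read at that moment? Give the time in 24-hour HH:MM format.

13:00

Daylight saving runs 26 September 2016 – 26 March 2017; 4 April 2017 is outside that window, so Umeph Republic is on standard time at UTC+05:00.
06:30 Umeph Republic − 5h = 01:30 UTC.
At the standard offset (UTC+10:30), 01:30 UTC + 10h30m = 12:00 Mirvand Zone standard time.
The standard-time date in Mirvand Zone, 4 April 2017, falls between 2 April and 12 November, so daylight saving is in effect and Mirvand Zone is at UTC+11:30.
01:30 UTC + 11h30m = 13:00 Mirvand Zone.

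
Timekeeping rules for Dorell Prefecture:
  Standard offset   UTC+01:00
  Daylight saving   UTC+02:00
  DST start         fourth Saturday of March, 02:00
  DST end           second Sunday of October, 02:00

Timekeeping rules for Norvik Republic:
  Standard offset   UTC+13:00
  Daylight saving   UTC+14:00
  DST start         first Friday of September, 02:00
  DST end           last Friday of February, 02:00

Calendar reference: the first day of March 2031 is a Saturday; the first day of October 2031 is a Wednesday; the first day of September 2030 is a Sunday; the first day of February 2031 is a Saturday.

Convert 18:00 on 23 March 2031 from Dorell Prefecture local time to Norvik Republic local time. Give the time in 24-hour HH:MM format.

05:00

1 March 2031 is a Saturday, so the first Saturday is March 1 and the fourth is March 22.
1 October 2031 is a Wednesday, so the first Sunday is October 5 and the second is October 12.
23 March 2031 falls between 22 March and 12 October, so daylight saving is in effect and Dorell Prefecture is at UTC+02:00.
18:00 Dorell Prefecture − 2h = 16:00 UTC.
1 September 2030 is a Sunday, so the first Friday is September 6.
1 February 2031 is a Saturday, so Fridays fall on 7, 14, 21, 28; the last is February 28.
At the standard offset (UTC+13:00), 16:00 UTC + 13h = 05:00 Norvik Republic standard time (rolling into the next day, 24 March 2031).
The standard-time date in Norvik Republic, 24 March 2031, does not fall between 6 September 2030 and 28 February 2031, so daylight saving is not in effect and Norvik Republic is at UTC+13:00.
16:00 UTC + 13h = 05:00 Norvik Republic (rolling into the next day, 24 March 2031).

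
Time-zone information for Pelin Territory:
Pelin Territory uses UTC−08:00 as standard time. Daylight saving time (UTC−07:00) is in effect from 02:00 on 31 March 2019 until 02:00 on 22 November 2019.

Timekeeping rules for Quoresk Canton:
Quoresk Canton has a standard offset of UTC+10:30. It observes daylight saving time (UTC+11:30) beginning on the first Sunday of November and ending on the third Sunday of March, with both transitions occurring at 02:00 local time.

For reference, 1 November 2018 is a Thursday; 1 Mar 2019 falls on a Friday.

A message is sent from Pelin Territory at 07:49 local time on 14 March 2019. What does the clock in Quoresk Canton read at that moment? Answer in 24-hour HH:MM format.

03:19

Daylight saving runs 31 March – 22 November; 14 March 2019 is outside that window, so Pelin Territory is on standard time at UTC−08:00.
07:49 Pelin Territory + 8h = 15:49 UTC.
1 November 2018 is a Thursday, so the first Sunday is November 4.
1 March 2019 is a Friday, so the first Sunday is March 3 and the third is March 17.
At the standard offset (UTC+10:30), 15:49 UTC + 10h30m = 02:19 Quoresk Canton standard time (rolling into the next day, 15 March 2019).
Daylight saving runs 4 November 2018 – 17 March 2019; the standard-time date in Quoresk Canton, 15 March 2019, is inside that window, so Quoresk Canton is at UTC+11:30.
15:49 UTC + 11h30m = 03:19 Quoresk Canton (rolling into the next day, 15 March 2019).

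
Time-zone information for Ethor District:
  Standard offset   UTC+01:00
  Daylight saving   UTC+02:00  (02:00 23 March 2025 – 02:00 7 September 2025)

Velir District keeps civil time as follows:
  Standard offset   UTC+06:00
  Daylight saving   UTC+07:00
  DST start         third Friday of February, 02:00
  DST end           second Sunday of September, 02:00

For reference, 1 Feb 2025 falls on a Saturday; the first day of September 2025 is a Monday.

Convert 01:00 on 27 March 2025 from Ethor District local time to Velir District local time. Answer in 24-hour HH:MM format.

06:00

27 March 2025 falls between 23 March and 7 September, so daylight saving is in effect and Ethor District is at UTC+02:00.
01:00 Ethor District − 2h = 23:00 UTC (rolling into the previous day, 26 March 2025).
1 February 2025 is a Saturday, so the first Friday is February 7 and the third is February 21.
1 September 2025 is a Monday, so the first Sunday is September 7 and the second is September 14.
At the standard offset (UTC+06:00), 23:00 UTC + 6h = 05:00 Velir District standard time (rolling into the next day, 27 March 2025).
Daylight saving runs 21 February – 14 September; the standard-time date in Velir District, 27 March 2025, is inside that window, so Velir District is at UTC+07:00.
23:00 UTC + 7h = 06:00 Velir District (rolling into the next day, 27 March 2025).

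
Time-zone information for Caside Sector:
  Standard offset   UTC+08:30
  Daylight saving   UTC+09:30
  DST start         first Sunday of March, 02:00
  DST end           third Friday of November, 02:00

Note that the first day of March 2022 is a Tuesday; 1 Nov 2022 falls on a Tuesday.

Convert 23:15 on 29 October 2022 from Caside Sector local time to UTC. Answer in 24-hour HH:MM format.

1 March 2022 is a Tuesday, so the first Sunday is March 6.
1 November 2022 is a Tuesday, so the first Friday is November 4 and the third is November 18.
29 October 2022 lies within the daylight-saving period (6 March – 18 November), so Caside Sector is on daylight time, UTC+09:30.
23:15 local − 9h30m = 13:45 UTC.

13:45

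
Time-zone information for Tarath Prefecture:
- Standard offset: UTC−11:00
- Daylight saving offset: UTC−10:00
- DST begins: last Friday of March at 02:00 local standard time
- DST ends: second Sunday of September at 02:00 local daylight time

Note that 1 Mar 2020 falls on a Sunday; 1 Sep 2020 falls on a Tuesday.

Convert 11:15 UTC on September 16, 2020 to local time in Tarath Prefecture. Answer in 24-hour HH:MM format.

00:15

1 March 2020 is a Sunday, so Fridays fall on 6, 13, 20, 27; the last is March 27.
1 September 2020 is a Tuesday, so the first Sunday is September 6 and the second is September 13.
At the standard offset (UTC−11:00), 11:15 UTC − 11h = 00:15 Tarath Prefecture standard time.
The standard-time date in Tarath Prefecture, September 16, 2020, does not fall between 27 March and 13 September, so daylight saving is not in effect and Tarath Prefecture is at UTC−11:00.
11:15 UTC − 11h = 00:15 local.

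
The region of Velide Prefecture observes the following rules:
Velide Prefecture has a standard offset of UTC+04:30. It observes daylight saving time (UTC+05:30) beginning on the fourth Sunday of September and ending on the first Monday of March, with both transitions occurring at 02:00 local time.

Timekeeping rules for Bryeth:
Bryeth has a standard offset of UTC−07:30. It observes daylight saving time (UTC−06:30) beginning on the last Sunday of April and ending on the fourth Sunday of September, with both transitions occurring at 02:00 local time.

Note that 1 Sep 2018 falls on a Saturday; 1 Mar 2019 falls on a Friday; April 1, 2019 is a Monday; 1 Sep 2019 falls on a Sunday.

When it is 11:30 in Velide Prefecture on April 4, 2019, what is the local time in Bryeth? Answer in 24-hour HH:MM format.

23:30

1 September 2018 is a Saturday, so the first Sunday is September 2 and the fourth is September 23.
1 March 2019 is a Friday, so the first Monday is March 4.
Daylight saving runs 23 September 2018 – 4 March 2019; April 4, 2019 is outside that window, so Velide Prefecture is on standard time at UTC+04:30.
11:30 Velide Prefecture − 4h30m = 07:00 UTC.
1 April 2019 is a Monday, so Sundays fall on 7, 14, 21, 28; the last is April 28.
1 September 2019 is a Sunday, so the first Sunday is September 1 and the fourth is September 22.
At the standard offset (UTC−07:30), 07:00 UTC − 7h30m = 23:30 Bryeth standard time (rolling into the previous day, 3 April 2019).
The standard-time date in Bryeth, April 3, 2019, does not fall between 28 April and 22 September, so daylight saving is not in effect and Bryeth is at UTC−07:30.
07:00 UTC − 7h30m = 23:30 Bryeth (rolling into the previous day, 3 April 2019).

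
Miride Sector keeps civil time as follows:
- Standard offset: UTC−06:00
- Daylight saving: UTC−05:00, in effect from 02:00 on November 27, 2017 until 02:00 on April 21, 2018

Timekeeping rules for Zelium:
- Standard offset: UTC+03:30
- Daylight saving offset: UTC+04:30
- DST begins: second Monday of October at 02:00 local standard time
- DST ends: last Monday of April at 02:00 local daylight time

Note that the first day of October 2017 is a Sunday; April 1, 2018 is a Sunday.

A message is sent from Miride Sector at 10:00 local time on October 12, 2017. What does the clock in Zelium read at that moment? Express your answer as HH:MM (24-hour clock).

20:30

October 12, 2017 does not fall between 27 November 2017 and 21 April 2018, so daylight saving is not in effect and Miride Sector is at UTC−06:00.
10:00 Miride Sector + 6h = 16:00 UTC.
1 October 2017 is a Sunday, so the first Monday is October 2 and the second is October 9.
1 April 2018 is a Sunday, so Mondays fall on 2, 9, 16, 23, 30; the last is April 30.
At the standard offset (UTC+03:30), 16:00 UTC + 3h30m = 19:30 Zelium standard time.
The standard-time date in Zelium, October 12, 2017, lies within the daylight-saving period (9 October 2017 – 30 April 2018), so Zelium is on daylight time, UTC+04:30.
16:00 UTC + 4h30m = 20:30 Zelium.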